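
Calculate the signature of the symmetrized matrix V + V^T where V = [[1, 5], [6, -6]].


Step 1: V + V^T = [[2, 11], [11, -12]]
Step 2: trace = -10, det = -145
Step 3: Discriminant = (-10)^2 - 4*(-145) = 680
Step 4: Eigenvalues: 8.0384, -18.0384
Step 5: Signature = (# positive eigenvalues) - (# negative eigenvalues) = 0

0


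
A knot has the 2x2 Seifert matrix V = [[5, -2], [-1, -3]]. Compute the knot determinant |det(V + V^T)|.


Step 1: Form V + V^T where V = [[5, -2], [-1, -3]]
  V^T = [[5, -1], [-2, -3]]
  V + V^T = [[10, -3], [-3, -6]]
Step 2: det(V + V^T) = 10*(-6) - (-3)*(-3)
  = -60 - 9 = -69
Step 3: Knot determinant = |det(V + V^T)| = |-69| = 69

69


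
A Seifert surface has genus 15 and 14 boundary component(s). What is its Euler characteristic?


chi = 2 - 2g - b
= 2 - 2*15 - 14
= 2 - 30 - 14 = -42

-42


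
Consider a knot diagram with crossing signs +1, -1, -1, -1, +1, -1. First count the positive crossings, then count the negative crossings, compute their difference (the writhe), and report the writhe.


Step 1: Count positive crossings (+1).
Positive crossings: 2
Step 2: Count negative crossings (-1).
Negative crossings: 4
Step 3: Writhe = (positive) - (negative)
w = 2 - 4 = -2
Step 4: |w| = 2, and w is negative

-2


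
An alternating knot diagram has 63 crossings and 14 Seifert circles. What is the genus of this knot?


For alternating knots, g = (c - s + 1)/2.
= (63 - 14 + 1)/2
= 50/2 = 25

25


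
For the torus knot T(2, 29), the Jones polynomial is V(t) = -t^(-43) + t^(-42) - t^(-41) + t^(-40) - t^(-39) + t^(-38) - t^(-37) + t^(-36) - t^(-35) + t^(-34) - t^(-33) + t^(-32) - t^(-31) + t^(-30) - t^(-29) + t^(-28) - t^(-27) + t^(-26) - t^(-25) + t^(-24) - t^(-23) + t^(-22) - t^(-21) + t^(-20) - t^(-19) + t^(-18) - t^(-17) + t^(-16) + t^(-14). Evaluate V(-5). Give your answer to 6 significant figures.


Substituting t = -5 into V(t) = -t^(-43) + t^(-42) - t^(-41) + t^(-40) - t^(-39) + t^(-38) - t^(-37) + t^(-36) - t^(-35) + t^(-34) - t^(-33) + t^(-32) - t^(-31) + t^(-30) - t^(-29) + t^(-28) - t^(-27) + t^(-26) - t^(-25) + t^(-24) - t^(-23) + t^(-22) - t^(-21) + t^(-20) - t^(-19) + t^(-18) - t^(-17) + t^(-16) + t^(-14):
  (-)t^(-43) = 8.79609e-31
  (+)t^(-42) = 4.39805e-30
  (-)t^(-41) = 2.19902e-29
  (+)t^(-40) = 1.09951e-28
  (-)t^(-39) = 5.49756e-28
  (+)t^(-38) = 2.74878e-27
  (-)t^(-37) = 1.37439e-26
  (+)t^(-36) = 6.87195e-26
  (-)t^(-35) = 3.43597e-25
  (+)t^(-34) = 1.71799e-24
  (-)t^(-33) = 8.58993e-24
  (+)t^(-32) = 4.29497e-23
  (-)t^(-31) = 2.14748e-22
  (+)t^(-30) = 1.07374e-21
  (-)t^(-29) = 5.36871e-21
  (+)t^(-28) = 2.68435e-20
  (-)t^(-27) = 1.34218e-19
  (+)t^(-26) = 6.71089e-19
  (-)t^(-25) = 3.35544e-18
  (+)t^(-24) = 1.67772e-17
  (-)t^(-23) = 8.38861e-17
  (+)t^(-22) = 4.1943e-16
  (-)t^(-21) = 2.09715e-15
  (+)t^(-20) = 1.04858e-14
  (-)t^(-19) = 5.24288e-14
  (+)t^(-18) = 2.62144e-13
  (-)t^(-17) = 1.31072e-12
  (+)t^(-16) = 6.5536e-12
  (+)t^(-14) = 1.6384e-10
Sum = (8.79609e-31) + (4.39805e-30) + (2.19902e-29) + (1.09951e-28) + (5.49756e-28) + (2.74878e-27) + (1.37439e-26) + (6.87195e-26) + (3.43597e-25) + (1.71799e-24) + (8.58993e-24) + (4.29497e-23) + (2.14748e-22) + (1.07374e-21) + (5.36871e-21) + (2.68435e-20) + (1.34218e-19) + (6.71089e-19) + (3.35544e-18) + (1.67772e-17) + (8.38861e-17) + (4.1943e-16) + (2.09715e-15) + (1.04858e-14) + (5.24288e-14) + (2.62144e-13) + (1.31072e-12) + (6.5536e-12) + (1.6384e-10)
= 1.72032e-10
Rounded to 6 significant figures: 1.72032e-10

1.72032e-10


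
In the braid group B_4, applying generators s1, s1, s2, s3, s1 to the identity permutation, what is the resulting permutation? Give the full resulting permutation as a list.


Starting with identity [1, 2, 3, 4].
Apply generators in sequence:
  After s1: [2, 1, 3, 4]
  After s1: [1, 2, 3, 4]
  After s2: [1, 3, 2, 4]
  After s3: [1, 3, 4, 2]
  After s1: [3, 1, 4, 2]
Final permutation: [3, 1, 4, 2]

[3, 1, 4, 2]


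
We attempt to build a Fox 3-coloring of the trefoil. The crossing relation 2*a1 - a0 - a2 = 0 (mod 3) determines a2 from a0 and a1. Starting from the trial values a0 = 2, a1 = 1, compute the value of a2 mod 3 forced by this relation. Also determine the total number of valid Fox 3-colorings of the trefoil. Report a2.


Step 1: Apply the given crossing relation 2*a1 - a0 - a2 = 0 (mod 3).
  a2 = 2*a1 - a0 mod 3
  a2 = 2*1 - 2 mod 3
  a2 = 2 - 2 mod 3
  a2 = 0 mod 3 = 0
Step 2: The trefoil has determinant 3.
  Number of Fox p-colorings (p prime) is p^2 if p = 3, else p.
  Since p = 3 divides det = 3, the trefoil is 3-colorable.
  (Indeed for p = 3 any choice of a0, a1 extends to a valid coloring; the trial (a0, a1, a2) = (2, 1, 0) satisfies all three crossing relations.)
  Total colorings = 3^2 = 9
Step 3: a2 = 0, total Fox 3-colorings = 9

0


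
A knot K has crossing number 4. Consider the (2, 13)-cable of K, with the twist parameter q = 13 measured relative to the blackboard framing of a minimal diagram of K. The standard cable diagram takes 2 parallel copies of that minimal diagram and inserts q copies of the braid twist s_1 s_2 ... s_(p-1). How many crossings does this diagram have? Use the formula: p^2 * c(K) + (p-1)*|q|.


Step 1: Each of the c(K) crossings of the companion diagram becomes p*p = p^2 crossings among the p parallel strands, and each of the |q| twists s_1 s_2 ... s_(p-1) adds (p-1) crossings.
  Crossings = p^2 * c(K) + (p-1)*|q|
Step 2: = 2^2 * 4 + (2-1)*13
Step 3: = 4*4 + 1*13
Step 4: = 16 + 13 = 29

29


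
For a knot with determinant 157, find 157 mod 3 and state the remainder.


Step 1: A knot is p-colorable if and only if p divides its determinant.
Step 2: Compute 157 mod 3.
157 = 52 * 3 + 1
Step 3: 157 mod 3 = 1
Step 4: The knot is 3-colorable: no

1


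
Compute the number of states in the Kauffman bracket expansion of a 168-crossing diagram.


Each crossing contributes 2 choices (A-smoothing or B-smoothing).
Total states = 2^168 = 374144419156711147060143317175368453031918731001856

374144419156711147060143317175368453031918731001856


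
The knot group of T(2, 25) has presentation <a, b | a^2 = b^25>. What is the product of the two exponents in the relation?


The relation is a^2 = b^25.
Product of exponents = 2 * 25
= 50

50


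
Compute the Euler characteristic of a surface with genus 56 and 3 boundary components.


chi = 2 - 2g - b
= 2 - 2*56 - 3
= 2 - 112 - 3 = -113

-113


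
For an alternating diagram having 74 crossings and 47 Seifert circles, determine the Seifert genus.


For alternating knots, g = (c - s + 1)/2.
= (74 - 47 + 1)/2
= 28/2 = 14

14


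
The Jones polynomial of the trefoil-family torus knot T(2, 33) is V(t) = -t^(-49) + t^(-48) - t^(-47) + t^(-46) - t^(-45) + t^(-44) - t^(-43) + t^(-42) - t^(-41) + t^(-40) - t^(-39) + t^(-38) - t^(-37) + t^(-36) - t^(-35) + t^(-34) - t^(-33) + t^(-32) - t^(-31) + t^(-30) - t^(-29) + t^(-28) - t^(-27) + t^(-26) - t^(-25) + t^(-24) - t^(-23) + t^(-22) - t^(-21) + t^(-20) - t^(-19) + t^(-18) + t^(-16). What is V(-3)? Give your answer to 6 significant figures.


Substituting t = -3 into V(t) = -t^(-49) + t^(-48) - t^(-47) + t^(-46) - t^(-45) + t^(-44) - t^(-43) + t^(-42) - t^(-41) + t^(-40) - t^(-39) + t^(-38) - t^(-37) + t^(-36) - t^(-35) + t^(-34) - t^(-33) + t^(-32) - t^(-31) + t^(-30) - t^(-29) + t^(-28) - t^(-27) + t^(-26) - t^(-25) + t^(-24) - t^(-23) + t^(-22) - t^(-21) + t^(-20) - t^(-19) + t^(-18) + t^(-16):
  (-)t^(-49) = 4.17887e-24
  (+)t^(-48) = 1.25366e-23
  (-)t^(-47) = 3.76098e-23
  (+)t^(-46) = 1.12829e-22
  (-)t^(-45) = 3.38488e-22
  (+)t^(-44) = 1.01546e-21
  (-)t^(-43) = 3.04639e-21
  (+)t^(-42) = 9.13918e-21
  (-)t^(-41) = 2.74175e-20
  (+)t^(-40) = 8.22526e-20
  (-)t^(-39) = 2.46758e-19
  (+)t^(-38) = 7.40274e-19
  (-)t^(-37) = 2.22082e-18
  (+)t^(-36) = 6.66246e-18
  (-)t^(-35) = 1.99874e-17
  (+)t^(-34) = 5.99622e-17
  (-)t^(-33) = 1.79887e-16
  (+)t^(-32) = 5.3966e-16
  (-)t^(-31) = 1.61898e-15
  (+)t^(-30) = 4.85694e-15
  (-)t^(-29) = 1.45708e-14
  (+)t^(-28) = 4.37124e-14
  (-)t^(-27) = 1.31137e-13
  (+)t^(-26) = 3.93412e-13
  (-)t^(-25) = 1.18024e-12
  (+)t^(-24) = 3.54071e-12
  (-)t^(-23) = 1.06221e-11
  (+)t^(-22) = 3.18664e-11
  (-)t^(-21) = 9.55991e-11
  (+)t^(-20) = 2.86797e-10
  (-)t^(-19) = 8.60392e-10
  (+)t^(-18) = 2.58117e-09
  (+)t^(-16) = 2.32306e-08
Sum = (4.17887e-24) + (1.25366e-23) + (3.76098e-23) + (1.12829e-22) + (3.38488e-22) + (1.01546e-21) + (3.04639e-21) + (9.13918e-21) + (2.74175e-20) + (8.22526e-20) + (2.46758e-19) + (7.40274e-19) + (2.22082e-18) + (6.66246e-18) + (1.99874e-17) + (5.99622e-17) + (1.79887e-16) + (5.3966e-16) + (1.61898e-15) + (4.85694e-15) + (1.45708e-14) + (4.37124e-14) + (1.31137e-13) + (3.93412e-13) + (1.18024e-12) + (3.54071e-12) + (1.06221e-11) + (3.18664e-11) + (9.55991e-11) + (2.86797e-10) + (8.60392e-10) + (2.58117e-09) + (2.32306e-08)
= 2.710233531e-08
Rounded to 6 significant figures: 2.71023e-08

2.71023e-08


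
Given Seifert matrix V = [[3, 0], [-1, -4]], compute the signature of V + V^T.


Step 1: V + V^T = [[6, -1], [-1, -8]]
Step 2: trace = -2, det = -49
Step 3: Discriminant = (-2)^2 - 4*(-49) = 200
Step 4: Eigenvalues: 6.07107, -8.07107
Step 5: Signature = (# positive eigenvalues) - (# negative eigenvalues) = 0

0


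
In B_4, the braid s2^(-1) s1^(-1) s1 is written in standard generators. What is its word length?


The word length counts the number of generators (including inverses).
Listing each generator: s2^(-1), s1^(-1), s1
There are 3 generators in this braid word.

3


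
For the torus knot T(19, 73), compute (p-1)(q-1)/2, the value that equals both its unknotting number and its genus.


For a torus knot T(p,q), both the unknotting number and genus equal (p-1)(q-1)/2.
= (19-1)(73-1)/2
= 18*72/2
= 1296/2 = 648

648


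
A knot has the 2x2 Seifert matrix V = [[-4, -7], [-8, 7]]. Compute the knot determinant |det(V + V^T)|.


Step 1: Form V + V^T where V = [[-4, -7], [-8, 7]]
  V^T = [[-4, -8], [-7, 7]]
  V + V^T = [[-8, -15], [-15, 14]]
Step 2: det(V + V^T) = (-8)*14 - (-15)*(-15)
  = -112 - 225 = -337
Step 3: Knot determinant = |det(V + V^T)| = |-337| = 337

337


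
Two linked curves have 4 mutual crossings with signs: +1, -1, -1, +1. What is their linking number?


Step 1: Count positive crossings: 2
Step 2: Count negative crossings: 2
Step 3: Sum of signs = 2 - 2 = 0
Step 4: Linking number = sum/2 = 0/2 = 0

0


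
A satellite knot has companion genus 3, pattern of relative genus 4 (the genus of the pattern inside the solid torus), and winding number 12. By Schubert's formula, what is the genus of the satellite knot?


Schubert: g(satellite) = g_rel(pattern) + |winding| * g(companion),
where g_rel(pattern) is the genus of the pattern relative to the solid torus.
= 4 + 12 * 3
= 4 + 36 = 40

40


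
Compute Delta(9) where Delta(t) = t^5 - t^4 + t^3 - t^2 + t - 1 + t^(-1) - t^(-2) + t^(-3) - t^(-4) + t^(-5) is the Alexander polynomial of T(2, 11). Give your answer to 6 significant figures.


Substituting t = 9 into Delta(t) = t^5 - t^4 + t^3 - t^2 + t - 1 + t^(-1) - t^(-2) + t^(-3) - t^(-4) + t^(-5):
Term values: (59049) + (-6561) + (729) + (-81) + (9) + (-1) + (0.111111) + (-0.0123457) + (0.00137174) + (-0.000152416) + (1.69351e-05)
Sum = 53144.1
Rounded to 6 significant figures: 53144.1

53144.1


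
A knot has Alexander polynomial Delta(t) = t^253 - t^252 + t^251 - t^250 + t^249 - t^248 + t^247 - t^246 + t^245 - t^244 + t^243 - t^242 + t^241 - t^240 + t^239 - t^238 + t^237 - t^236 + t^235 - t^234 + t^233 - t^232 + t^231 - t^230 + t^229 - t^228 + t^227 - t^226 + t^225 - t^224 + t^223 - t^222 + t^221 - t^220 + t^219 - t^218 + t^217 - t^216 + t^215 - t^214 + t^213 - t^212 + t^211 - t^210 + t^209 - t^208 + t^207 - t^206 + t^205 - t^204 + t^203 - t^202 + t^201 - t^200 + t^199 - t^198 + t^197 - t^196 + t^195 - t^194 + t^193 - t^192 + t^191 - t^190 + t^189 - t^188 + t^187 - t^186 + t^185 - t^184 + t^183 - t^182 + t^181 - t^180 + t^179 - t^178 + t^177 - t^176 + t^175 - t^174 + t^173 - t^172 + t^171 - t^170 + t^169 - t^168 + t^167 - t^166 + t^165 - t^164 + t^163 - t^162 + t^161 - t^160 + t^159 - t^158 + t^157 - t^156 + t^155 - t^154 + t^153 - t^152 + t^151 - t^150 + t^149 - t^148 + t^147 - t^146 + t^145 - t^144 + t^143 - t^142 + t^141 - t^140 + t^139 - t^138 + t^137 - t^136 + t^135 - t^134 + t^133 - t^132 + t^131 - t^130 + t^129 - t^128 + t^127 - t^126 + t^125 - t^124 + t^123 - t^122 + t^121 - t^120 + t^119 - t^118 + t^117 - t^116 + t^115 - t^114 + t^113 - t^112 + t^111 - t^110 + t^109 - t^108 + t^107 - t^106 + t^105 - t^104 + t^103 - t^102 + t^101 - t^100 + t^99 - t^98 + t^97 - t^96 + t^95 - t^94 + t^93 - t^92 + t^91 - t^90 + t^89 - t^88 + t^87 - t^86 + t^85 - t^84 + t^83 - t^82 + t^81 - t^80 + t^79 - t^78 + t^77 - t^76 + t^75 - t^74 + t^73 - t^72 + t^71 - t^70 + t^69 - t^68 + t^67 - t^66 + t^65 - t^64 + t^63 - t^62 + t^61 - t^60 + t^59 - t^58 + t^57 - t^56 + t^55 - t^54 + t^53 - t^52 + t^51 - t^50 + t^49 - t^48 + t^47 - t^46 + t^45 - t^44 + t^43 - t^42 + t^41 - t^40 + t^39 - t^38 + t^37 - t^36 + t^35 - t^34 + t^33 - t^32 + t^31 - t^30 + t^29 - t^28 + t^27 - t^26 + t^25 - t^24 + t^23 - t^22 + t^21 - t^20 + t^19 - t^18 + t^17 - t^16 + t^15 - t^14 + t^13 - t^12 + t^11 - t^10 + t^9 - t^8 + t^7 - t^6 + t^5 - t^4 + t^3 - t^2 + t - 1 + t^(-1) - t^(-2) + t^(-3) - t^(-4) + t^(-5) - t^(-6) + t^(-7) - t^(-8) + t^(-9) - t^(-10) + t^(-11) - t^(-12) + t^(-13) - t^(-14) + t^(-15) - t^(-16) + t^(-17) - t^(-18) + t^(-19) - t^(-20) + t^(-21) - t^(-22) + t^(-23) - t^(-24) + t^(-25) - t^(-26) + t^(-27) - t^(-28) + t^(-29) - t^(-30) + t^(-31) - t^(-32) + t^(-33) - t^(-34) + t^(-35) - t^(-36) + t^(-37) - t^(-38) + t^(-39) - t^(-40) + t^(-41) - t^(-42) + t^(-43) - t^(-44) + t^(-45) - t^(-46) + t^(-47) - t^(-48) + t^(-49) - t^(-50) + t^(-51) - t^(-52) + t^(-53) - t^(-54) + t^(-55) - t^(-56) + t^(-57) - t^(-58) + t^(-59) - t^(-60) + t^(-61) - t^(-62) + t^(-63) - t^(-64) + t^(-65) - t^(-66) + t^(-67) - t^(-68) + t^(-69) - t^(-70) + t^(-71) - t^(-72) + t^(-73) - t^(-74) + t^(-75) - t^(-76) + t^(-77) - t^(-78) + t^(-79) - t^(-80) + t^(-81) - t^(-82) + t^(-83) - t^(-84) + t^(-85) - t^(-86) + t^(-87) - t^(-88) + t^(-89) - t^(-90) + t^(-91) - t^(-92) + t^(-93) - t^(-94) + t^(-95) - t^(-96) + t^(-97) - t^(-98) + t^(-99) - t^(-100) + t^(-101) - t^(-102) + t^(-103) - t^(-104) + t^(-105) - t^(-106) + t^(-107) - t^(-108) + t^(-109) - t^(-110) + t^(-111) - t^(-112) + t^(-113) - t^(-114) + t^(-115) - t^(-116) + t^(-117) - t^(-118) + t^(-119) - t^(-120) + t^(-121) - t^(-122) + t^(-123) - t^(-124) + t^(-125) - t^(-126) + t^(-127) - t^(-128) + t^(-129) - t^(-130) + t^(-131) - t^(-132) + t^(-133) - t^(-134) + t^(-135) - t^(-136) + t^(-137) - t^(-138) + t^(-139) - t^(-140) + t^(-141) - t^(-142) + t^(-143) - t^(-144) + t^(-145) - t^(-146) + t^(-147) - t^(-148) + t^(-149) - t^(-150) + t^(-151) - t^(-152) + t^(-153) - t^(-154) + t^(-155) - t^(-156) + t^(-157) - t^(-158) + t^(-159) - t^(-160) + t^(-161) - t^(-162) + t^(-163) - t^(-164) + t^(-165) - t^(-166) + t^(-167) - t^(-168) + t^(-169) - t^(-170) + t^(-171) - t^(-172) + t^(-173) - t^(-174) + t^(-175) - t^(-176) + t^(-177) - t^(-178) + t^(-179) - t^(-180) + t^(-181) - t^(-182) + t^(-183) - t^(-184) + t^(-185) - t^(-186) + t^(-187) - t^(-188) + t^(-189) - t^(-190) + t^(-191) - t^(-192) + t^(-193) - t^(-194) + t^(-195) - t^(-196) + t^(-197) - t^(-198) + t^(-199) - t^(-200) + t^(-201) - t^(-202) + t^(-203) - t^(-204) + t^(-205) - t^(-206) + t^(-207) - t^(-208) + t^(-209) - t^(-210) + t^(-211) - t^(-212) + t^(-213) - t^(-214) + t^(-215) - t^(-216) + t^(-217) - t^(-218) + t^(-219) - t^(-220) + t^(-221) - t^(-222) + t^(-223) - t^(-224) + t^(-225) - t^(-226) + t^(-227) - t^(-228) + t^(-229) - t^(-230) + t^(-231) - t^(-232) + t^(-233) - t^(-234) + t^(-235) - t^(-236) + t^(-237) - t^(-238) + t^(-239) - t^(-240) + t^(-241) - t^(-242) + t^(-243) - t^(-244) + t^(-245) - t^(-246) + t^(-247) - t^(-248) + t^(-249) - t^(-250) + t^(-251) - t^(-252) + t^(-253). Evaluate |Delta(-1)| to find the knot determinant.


Step 1: The polynomial has 507 terms with alternating signs, exponents from 253 down to -253.
Step 2: Substitute t = -1. The i-th term has coefficient (-1)^i and exponent (m-i),
  so its value is (-1)^i * (-1)^(m-i) = (-1)^m = -1 for every i.
Step 3: All 507 terms equal -1, so Delta(-1) = 507 * (-1) = -507
Step 4: |Delta(-1)| = 507

507


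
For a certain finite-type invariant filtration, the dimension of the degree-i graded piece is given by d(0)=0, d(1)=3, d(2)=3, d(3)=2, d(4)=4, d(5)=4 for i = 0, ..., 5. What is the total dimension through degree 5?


Total dimension = d(0) + d(1) + ... + d(5)
= 0 + 3 + 3 + 2 + 4 + 4
= 16

16


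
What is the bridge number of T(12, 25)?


The bridge number of T(p,q) is min(p,q).
min(12, 25) = 12

12


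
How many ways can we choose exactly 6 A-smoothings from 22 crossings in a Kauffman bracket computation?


We choose which 6 of 22 crossings get A-smoothings.
C(22, 6) = 22! / (6! * 16!)
= 74613

74613


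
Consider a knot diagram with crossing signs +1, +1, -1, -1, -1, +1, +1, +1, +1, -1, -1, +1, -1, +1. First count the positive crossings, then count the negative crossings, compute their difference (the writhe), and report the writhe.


Step 1: Count positive crossings (+1).
Positive crossings: 8
Step 2: Count negative crossings (-1).
Negative crossings: 6
Step 3: Writhe = (positive) - (negative)
w = 8 - 6 = 2
Step 4: |w| = 2, and w is positive

2


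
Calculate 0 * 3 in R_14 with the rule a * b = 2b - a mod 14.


0 * 3 = 2*3 - 0 mod 14
= 6 - 0 mod 14
= 6 mod 14 = 6

6


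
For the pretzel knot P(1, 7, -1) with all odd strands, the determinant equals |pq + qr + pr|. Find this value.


Step 1: Compute pq + qr + pr.
pq = 1*7 = 7
qr = 7*(-1) = -7
pr = 1*(-1) = -1
pq + qr + pr = 7 + (-7) + (-1) = -1
Step 2: Take absolute value.
det(P(1,7,-1)) = |-1| = 1

1


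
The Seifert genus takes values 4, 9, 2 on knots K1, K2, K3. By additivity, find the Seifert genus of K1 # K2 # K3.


The Seifert genus is additive under connected sum.
Seifert genus(K1 # K2 # K3) = (4) + (9) + (2)
= 15

15


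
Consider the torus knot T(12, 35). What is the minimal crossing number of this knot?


For a torus knot T(p, q) with gcd(p,q)=1,
the crossing number is min(p*(q-1), q*(p-1)).
p*(q-1) = 12*34 = 408
q*(p-1) = 35*11 = 385
min(408, 385) = 385

385


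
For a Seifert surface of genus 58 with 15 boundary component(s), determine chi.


chi = 2 - 2g - b
= 2 - 2*58 - 15
= 2 - 116 - 15 = -129

-129


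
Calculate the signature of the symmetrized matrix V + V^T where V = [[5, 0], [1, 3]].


Step 1: V + V^T = [[10, 1], [1, 6]]
Step 2: trace = 16, det = 59
Step 3: Discriminant = 16^2 - 4*59 = 20
Step 4: Eigenvalues: 10.2361, 5.76393
Step 5: Signature = (# positive eigenvalues) - (# negative eigenvalues) = 2

2


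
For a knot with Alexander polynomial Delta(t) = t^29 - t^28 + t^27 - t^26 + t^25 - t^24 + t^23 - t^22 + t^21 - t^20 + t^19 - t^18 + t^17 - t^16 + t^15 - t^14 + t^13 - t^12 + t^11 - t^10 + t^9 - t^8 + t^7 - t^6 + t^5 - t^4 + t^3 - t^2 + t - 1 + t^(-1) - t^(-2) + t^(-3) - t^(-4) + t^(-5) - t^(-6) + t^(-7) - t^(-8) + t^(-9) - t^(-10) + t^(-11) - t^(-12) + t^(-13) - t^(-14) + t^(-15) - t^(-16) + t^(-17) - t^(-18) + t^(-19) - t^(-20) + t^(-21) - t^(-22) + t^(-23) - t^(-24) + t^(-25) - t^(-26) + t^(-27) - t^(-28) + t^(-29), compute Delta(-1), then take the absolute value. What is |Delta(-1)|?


Step 1: The polynomial has 59 terms with alternating signs, exponents from 29 down to -29.
Step 2: Substitute t = -1. The i-th term has coefficient (-1)^i and exponent (m-i),
  so its value is (-1)^i * (-1)^(m-i) = (-1)^m = -1 for every i.
Step 3: All 59 terms equal -1, so Delta(-1) = 59 * (-1) = -59
Step 4: |Delta(-1)| = 59

59


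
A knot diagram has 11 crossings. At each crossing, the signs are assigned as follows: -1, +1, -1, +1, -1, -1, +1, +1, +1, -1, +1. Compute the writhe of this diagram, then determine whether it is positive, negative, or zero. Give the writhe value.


Step 1: Count positive crossings (+1).
Positive crossings: 6
Step 2: Count negative crossings (-1).
Negative crossings: 5
Step 3: Writhe = (positive) - (negative)
w = 6 - 5 = 1
Step 4: |w| = 1, and w is positive

1


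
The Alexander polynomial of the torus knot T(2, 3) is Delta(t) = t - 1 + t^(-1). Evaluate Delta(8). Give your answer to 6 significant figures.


Substituting t = 8 into Delta(t) = t - 1 + t^(-1):
Term values: (8) + (-1) + (0.125)
Sum = 7.125
Rounded to 6 significant figures: 7.125

7.125


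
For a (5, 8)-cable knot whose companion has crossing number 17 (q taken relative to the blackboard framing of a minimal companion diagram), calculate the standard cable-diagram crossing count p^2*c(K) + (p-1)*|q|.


Step 1: Each of the c(K) crossings of the companion diagram becomes p*p = p^2 crossings among the p parallel strands, and each of the |q| twists s_1 s_2 ... s_(p-1) adds (p-1) crossings.
  Crossings = p^2 * c(K) + (p-1)*|q|
Step 2: = 5^2 * 17 + (5-1)*8
Step 3: = 25*17 + 4*8
Step 4: = 425 + 32 = 457

457


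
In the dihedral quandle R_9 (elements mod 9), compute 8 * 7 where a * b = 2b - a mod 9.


8 * 7 = 2*7 - 8 mod 9
= 14 - 8 mod 9
= 6 mod 9 = 6

6


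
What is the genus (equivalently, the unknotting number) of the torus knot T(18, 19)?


For a torus knot T(p,q), both the unknotting number and genus equal (p-1)(q-1)/2.
= (18-1)(19-1)/2
= 17*18/2
= 306/2 = 153

153


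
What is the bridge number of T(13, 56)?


The bridge number of T(p,q) is min(p,q).
min(13, 56) = 13

13


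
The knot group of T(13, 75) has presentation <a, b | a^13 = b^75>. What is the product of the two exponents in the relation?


The relation is a^13 = b^75.
Product of exponents = 13 * 75
= 975

975


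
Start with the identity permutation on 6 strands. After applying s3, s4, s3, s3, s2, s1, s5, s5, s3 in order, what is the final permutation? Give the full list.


Starting with identity [1, 2, 3, 4, 5, 6].
Apply generators in sequence:
  After s3: [1, 2, 4, 3, 5, 6]
  After s4: [1, 2, 4, 5, 3, 6]
  After s3: [1, 2, 5, 4, 3, 6]
  After s3: [1, 2, 4, 5, 3, 6]
  After s2: [1, 4, 2, 5, 3, 6]
  After s1: [4, 1, 2, 5, 3, 6]
  After s5: [4, 1, 2, 5, 6, 3]
  After s5: [4, 1, 2, 5, 3, 6]
  After s3: [4, 1, 5, 2, 3, 6]
Final permutation: [4, 1, 5, 2, 3, 6]

[4, 1, 5, 2, 3, 6]


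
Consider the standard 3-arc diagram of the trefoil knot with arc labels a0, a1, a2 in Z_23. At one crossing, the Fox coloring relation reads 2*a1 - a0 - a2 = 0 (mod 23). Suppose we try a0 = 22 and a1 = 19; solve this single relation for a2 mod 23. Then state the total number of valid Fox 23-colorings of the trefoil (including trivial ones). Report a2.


Step 1: Apply the given crossing relation 2*a1 - a0 - a2 = 0 (mod 23).
  a2 = 2*a1 - a0 mod 23
  a2 = 2*19 - 22 mod 23
  a2 = 38 - 22 mod 23
  a2 = 16 mod 23 = 16
Step 2: The trefoil has determinant 3.
  Number of Fox p-colorings (p prime) is p^2 if p = 3, else p.
  Since 23 does not divide 3, only trivial (constant) colorings exist.
  (So the trial a0 = 22, a1 = 19 with a0 != a1 does NOT extend to a valid coloring of the whole trefoil: the other two crossing relations require 3*(a1 - a0) = 0 (mod 23), which fails.)
  Total colorings = 23
Step 3: a2 = 16, total Fox 23-colorings = 23

16


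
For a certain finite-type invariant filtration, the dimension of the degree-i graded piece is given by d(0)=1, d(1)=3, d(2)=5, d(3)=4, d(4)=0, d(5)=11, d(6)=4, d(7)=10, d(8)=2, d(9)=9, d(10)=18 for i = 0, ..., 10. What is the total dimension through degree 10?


Total dimension = d(0) + d(1) + ... + d(10)
= 1 + 3 + 5 + 4 + 0 + 11 + 4 + 10 + 2 + 9 + 18
= 67

67


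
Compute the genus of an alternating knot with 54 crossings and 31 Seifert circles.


For alternating knots, g = (c - s + 1)/2.
= (54 - 31 + 1)/2
= 24/2 = 12

12


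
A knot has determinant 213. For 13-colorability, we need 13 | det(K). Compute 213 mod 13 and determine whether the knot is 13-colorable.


Step 1: A knot is p-colorable if and only if p divides its determinant.
Step 2: Compute 213 mod 13.
213 = 16 * 13 + 5
Step 3: 213 mod 13 = 5
Step 4: The knot is 13-colorable: no

5


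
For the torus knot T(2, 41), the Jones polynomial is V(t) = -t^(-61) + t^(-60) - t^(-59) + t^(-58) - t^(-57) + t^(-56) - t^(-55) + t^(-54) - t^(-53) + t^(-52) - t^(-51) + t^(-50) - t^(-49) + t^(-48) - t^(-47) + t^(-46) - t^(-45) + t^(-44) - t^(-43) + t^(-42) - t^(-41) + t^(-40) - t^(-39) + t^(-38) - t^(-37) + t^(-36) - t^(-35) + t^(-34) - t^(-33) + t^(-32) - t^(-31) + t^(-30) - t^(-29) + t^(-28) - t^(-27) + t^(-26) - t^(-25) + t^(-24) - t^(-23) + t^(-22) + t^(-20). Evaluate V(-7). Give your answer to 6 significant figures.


Substituting t = -7 into V(t) = -t^(-61) + t^(-60) - t^(-59) + t^(-58) - t^(-57) + t^(-56) - t^(-55) + t^(-54) - t^(-53) + t^(-52) - t^(-51) + t^(-50) - t^(-49) + t^(-48) - t^(-47) + t^(-46) - t^(-45) + t^(-44) - t^(-43) + t^(-42) - t^(-41) + t^(-40) - t^(-39) + t^(-38) - t^(-37) + t^(-36) - t^(-35) + t^(-34) - t^(-33) + t^(-32) - t^(-31) + t^(-30) - t^(-29) + t^(-28) - t^(-27) + t^(-26) - t^(-25) + t^(-24) - t^(-23) + t^(-22) + t^(-20):
  (-)t^(-61) = 2.81203e-52
  (+)t^(-60) = 1.96842e-51
  (-)t^(-59) = 1.37789e-50
  (+)t^(-58) = 9.64525e-50
  (-)t^(-57) = 6.75168e-49
  (+)t^(-56) = 4.72617e-48
  (-)t^(-55) = 3.30832e-47
  (+)t^(-54) = 2.31583e-46
  (-)t^(-53) = 1.62108e-45
  (+)t^(-52) = 1.13475e-44
  (-)t^(-51) = 7.94328e-44
  (+)t^(-50) = 5.5603e-43
  (-)t^(-49) = 3.89221e-42
  (+)t^(-48) = 2.72455e-41
  (-)t^(-47) = 1.90718e-40
  (+)t^(-46) = 1.33503e-39
  (-)t^(-45) = 9.34519e-39
  (+)t^(-44) = 6.54163e-38
  (-)t^(-43) = 4.57914e-37
  (+)t^(-42) = 3.2054e-36
  (-)t^(-41) = 2.24378e-35
  (+)t^(-40) = 1.57065e-34
  (-)t^(-39) = 1.09945e-33
  (+)t^(-38) = 7.69617e-33
  (-)t^(-37) = 5.38732e-32
  (+)t^(-36) = 3.77112e-31
  (-)t^(-35) = 2.63979e-30
  (+)t^(-34) = 1.84785e-29
  (-)t^(-33) = 1.29349e-28
  (+)t^(-32) = 9.05446e-28
  (-)t^(-31) = 6.33812e-27
  (+)t^(-30) = 4.43669e-26
  (-)t^(-29) = 3.10568e-25
  (+)t^(-28) = 2.17398e-24
  (-)t^(-27) = 1.52178e-23
  (+)t^(-26) = 1.06525e-22
  (-)t^(-25) = 7.45674e-22
  (+)t^(-24) = 5.21972e-21
  (-)t^(-23) = 3.6538e-20
  (+)t^(-22) = 2.55766e-19
  (+)t^(-20) = 1.25325e-17
Sum = (2.81203e-52) + (1.96842e-51) + (1.37789e-50) + (9.64525e-50) + (6.75168e-49) + (4.72617e-48) + (3.30832e-47) + (2.31583e-46) + (1.62108e-45) + (1.13475e-44) + (7.94328e-44) + (5.5603e-43) + (3.89221e-42) + (2.72455e-41) + (1.90718e-40) + (1.33503e-39) + (9.34519e-39) + (6.54163e-38) + (4.57914e-37) + (3.2054e-36) + (2.24378e-35) + (1.57065e-34) + (1.09945e-33) + (7.69617e-33) + (5.38732e-32) + (3.77112e-31) + (2.63979e-30) + (1.84785e-29) + (1.29349e-28) + (9.05446e-28) + (6.33812e-27) + (4.43669e-26) + (3.10568e-25) + (2.17398e-24) + (1.52178e-23) + (1.06525e-22) + (7.45674e-22) + (5.21972e-21) + (3.6538e-20) + (2.55766e-19) + (1.25325e-17)
= 1.283093677e-17
Rounded to 6 significant figures: 1.28309e-17

1.28309e-17


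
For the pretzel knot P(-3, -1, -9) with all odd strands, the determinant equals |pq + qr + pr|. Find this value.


Step 1: Compute pq + qr + pr.
pq = (-3)*(-1) = 3
qr = (-1)*(-9) = 9
pr = (-3)*(-9) = 27
pq + qr + pr = 3 + 9 + 27 = 39
Step 2: Take absolute value.
det(P(-3,-1,-9)) = |39| = 39

39


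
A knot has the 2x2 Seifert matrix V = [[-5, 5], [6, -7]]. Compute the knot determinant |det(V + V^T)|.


Step 1: Form V + V^T where V = [[-5, 5], [6, -7]]
  V^T = [[-5, 6], [5, -7]]
  V + V^T = [[-10, 11], [11, -14]]
Step 2: det(V + V^T) = (-10)*(-14) - 11*11
  = 140 - 121 = 19
Step 3: Knot determinant = |det(V + V^T)| = |19| = 19

19


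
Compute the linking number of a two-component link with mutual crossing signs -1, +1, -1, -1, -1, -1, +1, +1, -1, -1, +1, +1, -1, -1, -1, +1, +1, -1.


Step 1: Count positive crossings: 7
Step 2: Count negative crossings: 11
Step 3: Sum of signs = 7 - 11 = -4
Step 4: Linking number = sum/2 = -4/2 = -2

-2


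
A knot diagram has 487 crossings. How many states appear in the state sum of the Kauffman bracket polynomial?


Each crossing contributes 2 choices (A-smoothing or B-smoothing).
Total states = 2^487 = 399583814440447005616844445413525287135820562261116307309972090832047582568929999375399181192126972308457847183540047730617340886948900519205142528

399583814440447005616844445413525287135820562261116307309972090832047582568929999375399181192126972308457847183540047730617340886948900519205142528


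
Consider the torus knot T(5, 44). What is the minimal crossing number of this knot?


For a torus knot T(p, q) with gcd(p,q)=1,
the crossing number is min(p*(q-1), q*(p-1)).
p*(q-1) = 5*43 = 215
q*(p-1) = 44*4 = 176
min(215, 176) = 176

176


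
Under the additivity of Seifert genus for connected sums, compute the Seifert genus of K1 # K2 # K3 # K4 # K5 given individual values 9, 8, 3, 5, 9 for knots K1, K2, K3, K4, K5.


The Seifert genus is additive under connected sum.
Seifert genus(K1 # K2 # K3 # K4 # K5) = (9) + (8) + (3) + (5) + (9)
= 34

34


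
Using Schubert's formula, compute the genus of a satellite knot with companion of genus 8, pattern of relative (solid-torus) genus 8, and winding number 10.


Schubert: g(satellite) = g_rel(pattern) + |winding| * g(companion),
where g_rel(pattern) is the genus of the pattern relative to the solid torus.
= 8 + 10 * 8
= 8 + 80 = 88

88


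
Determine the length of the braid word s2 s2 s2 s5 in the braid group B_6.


The word length counts the number of generators (including inverses).
Listing each generator: s2, s2, s2, s5
There are 4 generators in this braid word.

4


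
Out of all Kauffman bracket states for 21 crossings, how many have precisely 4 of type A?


We choose which 4 of 21 crossings get A-smoothings.
C(21, 4) = 21! / (4! * 17!)
= 5985

5985


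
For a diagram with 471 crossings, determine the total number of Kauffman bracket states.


Each crossing contributes 2 choices (A-smoothing or B-smoothing).
Total states = 2^471 = 6097165137335922326917182089439777940915230747392521779021790936768304177382354726797472857545882756171536974846497310342671827498609932238848

6097165137335922326917182089439777940915230747392521779021790936768304177382354726797472857545882756171536974846497310342671827498609932238848


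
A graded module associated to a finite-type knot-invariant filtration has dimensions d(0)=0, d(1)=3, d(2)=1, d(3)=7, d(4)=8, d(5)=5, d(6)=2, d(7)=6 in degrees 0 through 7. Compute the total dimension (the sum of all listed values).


Total dimension = d(0) + d(1) + ... + d(7)
= 0 + 3 + 1 + 7 + 8 + 5 + 2 + 6
= 32

32


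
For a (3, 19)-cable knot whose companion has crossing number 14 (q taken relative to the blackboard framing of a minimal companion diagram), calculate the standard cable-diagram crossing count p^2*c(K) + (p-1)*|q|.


Step 1: Each of the c(K) crossings of the companion diagram becomes p*p = p^2 crossings among the p parallel strands, and each of the |q| twists s_1 s_2 ... s_(p-1) adds (p-1) crossings.
  Crossings = p^2 * c(K) + (p-1)*|q|
Step 2: = 3^2 * 14 + (3-1)*19
Step 3: = 9*14 + 2*19
Step 4: = 126 + 38 = 164

164


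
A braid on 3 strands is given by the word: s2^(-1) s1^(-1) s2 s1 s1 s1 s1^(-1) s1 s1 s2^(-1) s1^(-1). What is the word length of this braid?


The word length counts the number of generators (including inverses).
Listing each generator: s2^(-1), s1^(-1), s2, s1, s1, s1, s1^(-1), s1, s1, s2^(-1), s1^(-1)
There are 11 generators in this braid word.

11


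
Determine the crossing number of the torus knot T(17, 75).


For a torus knot T(p, q) with gcd(p,q)=1,
the crossing number is min(p*(q-1), q*(p-1)).
p*(q-1) = 17*74 = 1258
q*(p-1) = 75*16 = 1200
min(1258, 1200) = 1200

1200


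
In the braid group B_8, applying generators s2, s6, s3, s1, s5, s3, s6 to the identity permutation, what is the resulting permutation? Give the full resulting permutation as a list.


Starting with identity [1, 2, 3, 4, 5, 6, 7, 8].
Apply generators in sequence:
  After s2: [1, 3, 2, 4, 5, 6, 7, 8]
  After s6: [1, 3, 2, 4, 5, 7, 6, 8]
  After s3: [1, 3, 4, 2, 5, 7, 6, 8]
  After s1: [3, 1, 4, 2, 5, 7, 6, 8]
  After s5: [3, 1, 4, 2, 7, 5, 6, 8]
  After s3: [3, 1, 2, 4, 7, 5, 6, 8]
  After s6: [3, 1, 2, 4, 7, 6, 5, 8]
Final permutation: [3, 1, 2, 4, 7, 6, 5, 8]

[3, 1, 2, 4, 7, 6, 5, 8]


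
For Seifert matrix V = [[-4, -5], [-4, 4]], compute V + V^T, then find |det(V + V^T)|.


Step 1: Form V + V^T where V = [[-4, -5], [-4, 4]]
  V^T = [[-4, -4], [-5, 4]]
  V + V^T = [[-8, -9], [-9, 8]]
Step 2: det(V + V^T) = (-8)*8 - (-9)*(-9)
  = -64 - 81 = -145
Step 3: Knot determinant = |det(V + V^T)| = |-145| = 145

145


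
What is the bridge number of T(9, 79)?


The bridge number of T(p,q) is min(p,q).
min(9, 79) = 9

9


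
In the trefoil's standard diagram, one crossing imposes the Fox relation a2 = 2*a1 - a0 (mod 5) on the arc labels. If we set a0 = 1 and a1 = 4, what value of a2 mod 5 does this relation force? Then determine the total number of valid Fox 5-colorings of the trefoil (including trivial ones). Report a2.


Step 1: Apply the given crossing relation 2*a1 - a0 - a2 = 0 (mod 5).
  a2 = 2*a1 - a0 mod 5
  a2 = 2*4 - 1 mod 5
  a2 = 8 - 1 mod 5
  a2 = 7 mod 5 = 2
Step 2: The trefoil has determinant 3.
  Number of Fox p-colorings (p prime) is p^2 if p = 3, else p.
  Since 5 does not divide 3, only trivial (constant) colorings exist.
  (So the trial a0 = 1, a1 = 4 with a0 != a1 does NOT extend to a valid coloring of the whole trefoil: the other two crossing relations require 3*(a1 - a0) = 0 (mod 5), which fails.)
  Total colorings = 5
Step 3: a2 = 2, total Fox 5-colorings = 5

2


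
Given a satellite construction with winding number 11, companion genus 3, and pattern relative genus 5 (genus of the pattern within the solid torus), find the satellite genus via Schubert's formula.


Schubert: g(satellite) = g_rel(pattern) + |winding| * g(companion),
where g_rel(pattern) is the genus of the pattern relative to the solid torus.
= 5 + 11 * 3
= 5 + 33 = 38

38


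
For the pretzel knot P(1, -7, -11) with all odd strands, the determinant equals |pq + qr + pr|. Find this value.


Step 1: Compute pq + qr + pr.
pq = 1*(-7) = -7
qr = (-7)*(-11) = 77
pr = 1*(-11) = -11
pq + qr + pr = -7 + 77 + (-11) = 59
Step 2: Take absolute value.
det(P(1,-7,-11)) = |59| = 59

59


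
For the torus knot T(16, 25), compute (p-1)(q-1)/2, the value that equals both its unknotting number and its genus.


For a torus knot T(p,q), both the unknotting number and genus equal (p-1)(q-1)/2.
= (16-1)(25-1)/2
= 15*24/2
= 360/2 = 180

180


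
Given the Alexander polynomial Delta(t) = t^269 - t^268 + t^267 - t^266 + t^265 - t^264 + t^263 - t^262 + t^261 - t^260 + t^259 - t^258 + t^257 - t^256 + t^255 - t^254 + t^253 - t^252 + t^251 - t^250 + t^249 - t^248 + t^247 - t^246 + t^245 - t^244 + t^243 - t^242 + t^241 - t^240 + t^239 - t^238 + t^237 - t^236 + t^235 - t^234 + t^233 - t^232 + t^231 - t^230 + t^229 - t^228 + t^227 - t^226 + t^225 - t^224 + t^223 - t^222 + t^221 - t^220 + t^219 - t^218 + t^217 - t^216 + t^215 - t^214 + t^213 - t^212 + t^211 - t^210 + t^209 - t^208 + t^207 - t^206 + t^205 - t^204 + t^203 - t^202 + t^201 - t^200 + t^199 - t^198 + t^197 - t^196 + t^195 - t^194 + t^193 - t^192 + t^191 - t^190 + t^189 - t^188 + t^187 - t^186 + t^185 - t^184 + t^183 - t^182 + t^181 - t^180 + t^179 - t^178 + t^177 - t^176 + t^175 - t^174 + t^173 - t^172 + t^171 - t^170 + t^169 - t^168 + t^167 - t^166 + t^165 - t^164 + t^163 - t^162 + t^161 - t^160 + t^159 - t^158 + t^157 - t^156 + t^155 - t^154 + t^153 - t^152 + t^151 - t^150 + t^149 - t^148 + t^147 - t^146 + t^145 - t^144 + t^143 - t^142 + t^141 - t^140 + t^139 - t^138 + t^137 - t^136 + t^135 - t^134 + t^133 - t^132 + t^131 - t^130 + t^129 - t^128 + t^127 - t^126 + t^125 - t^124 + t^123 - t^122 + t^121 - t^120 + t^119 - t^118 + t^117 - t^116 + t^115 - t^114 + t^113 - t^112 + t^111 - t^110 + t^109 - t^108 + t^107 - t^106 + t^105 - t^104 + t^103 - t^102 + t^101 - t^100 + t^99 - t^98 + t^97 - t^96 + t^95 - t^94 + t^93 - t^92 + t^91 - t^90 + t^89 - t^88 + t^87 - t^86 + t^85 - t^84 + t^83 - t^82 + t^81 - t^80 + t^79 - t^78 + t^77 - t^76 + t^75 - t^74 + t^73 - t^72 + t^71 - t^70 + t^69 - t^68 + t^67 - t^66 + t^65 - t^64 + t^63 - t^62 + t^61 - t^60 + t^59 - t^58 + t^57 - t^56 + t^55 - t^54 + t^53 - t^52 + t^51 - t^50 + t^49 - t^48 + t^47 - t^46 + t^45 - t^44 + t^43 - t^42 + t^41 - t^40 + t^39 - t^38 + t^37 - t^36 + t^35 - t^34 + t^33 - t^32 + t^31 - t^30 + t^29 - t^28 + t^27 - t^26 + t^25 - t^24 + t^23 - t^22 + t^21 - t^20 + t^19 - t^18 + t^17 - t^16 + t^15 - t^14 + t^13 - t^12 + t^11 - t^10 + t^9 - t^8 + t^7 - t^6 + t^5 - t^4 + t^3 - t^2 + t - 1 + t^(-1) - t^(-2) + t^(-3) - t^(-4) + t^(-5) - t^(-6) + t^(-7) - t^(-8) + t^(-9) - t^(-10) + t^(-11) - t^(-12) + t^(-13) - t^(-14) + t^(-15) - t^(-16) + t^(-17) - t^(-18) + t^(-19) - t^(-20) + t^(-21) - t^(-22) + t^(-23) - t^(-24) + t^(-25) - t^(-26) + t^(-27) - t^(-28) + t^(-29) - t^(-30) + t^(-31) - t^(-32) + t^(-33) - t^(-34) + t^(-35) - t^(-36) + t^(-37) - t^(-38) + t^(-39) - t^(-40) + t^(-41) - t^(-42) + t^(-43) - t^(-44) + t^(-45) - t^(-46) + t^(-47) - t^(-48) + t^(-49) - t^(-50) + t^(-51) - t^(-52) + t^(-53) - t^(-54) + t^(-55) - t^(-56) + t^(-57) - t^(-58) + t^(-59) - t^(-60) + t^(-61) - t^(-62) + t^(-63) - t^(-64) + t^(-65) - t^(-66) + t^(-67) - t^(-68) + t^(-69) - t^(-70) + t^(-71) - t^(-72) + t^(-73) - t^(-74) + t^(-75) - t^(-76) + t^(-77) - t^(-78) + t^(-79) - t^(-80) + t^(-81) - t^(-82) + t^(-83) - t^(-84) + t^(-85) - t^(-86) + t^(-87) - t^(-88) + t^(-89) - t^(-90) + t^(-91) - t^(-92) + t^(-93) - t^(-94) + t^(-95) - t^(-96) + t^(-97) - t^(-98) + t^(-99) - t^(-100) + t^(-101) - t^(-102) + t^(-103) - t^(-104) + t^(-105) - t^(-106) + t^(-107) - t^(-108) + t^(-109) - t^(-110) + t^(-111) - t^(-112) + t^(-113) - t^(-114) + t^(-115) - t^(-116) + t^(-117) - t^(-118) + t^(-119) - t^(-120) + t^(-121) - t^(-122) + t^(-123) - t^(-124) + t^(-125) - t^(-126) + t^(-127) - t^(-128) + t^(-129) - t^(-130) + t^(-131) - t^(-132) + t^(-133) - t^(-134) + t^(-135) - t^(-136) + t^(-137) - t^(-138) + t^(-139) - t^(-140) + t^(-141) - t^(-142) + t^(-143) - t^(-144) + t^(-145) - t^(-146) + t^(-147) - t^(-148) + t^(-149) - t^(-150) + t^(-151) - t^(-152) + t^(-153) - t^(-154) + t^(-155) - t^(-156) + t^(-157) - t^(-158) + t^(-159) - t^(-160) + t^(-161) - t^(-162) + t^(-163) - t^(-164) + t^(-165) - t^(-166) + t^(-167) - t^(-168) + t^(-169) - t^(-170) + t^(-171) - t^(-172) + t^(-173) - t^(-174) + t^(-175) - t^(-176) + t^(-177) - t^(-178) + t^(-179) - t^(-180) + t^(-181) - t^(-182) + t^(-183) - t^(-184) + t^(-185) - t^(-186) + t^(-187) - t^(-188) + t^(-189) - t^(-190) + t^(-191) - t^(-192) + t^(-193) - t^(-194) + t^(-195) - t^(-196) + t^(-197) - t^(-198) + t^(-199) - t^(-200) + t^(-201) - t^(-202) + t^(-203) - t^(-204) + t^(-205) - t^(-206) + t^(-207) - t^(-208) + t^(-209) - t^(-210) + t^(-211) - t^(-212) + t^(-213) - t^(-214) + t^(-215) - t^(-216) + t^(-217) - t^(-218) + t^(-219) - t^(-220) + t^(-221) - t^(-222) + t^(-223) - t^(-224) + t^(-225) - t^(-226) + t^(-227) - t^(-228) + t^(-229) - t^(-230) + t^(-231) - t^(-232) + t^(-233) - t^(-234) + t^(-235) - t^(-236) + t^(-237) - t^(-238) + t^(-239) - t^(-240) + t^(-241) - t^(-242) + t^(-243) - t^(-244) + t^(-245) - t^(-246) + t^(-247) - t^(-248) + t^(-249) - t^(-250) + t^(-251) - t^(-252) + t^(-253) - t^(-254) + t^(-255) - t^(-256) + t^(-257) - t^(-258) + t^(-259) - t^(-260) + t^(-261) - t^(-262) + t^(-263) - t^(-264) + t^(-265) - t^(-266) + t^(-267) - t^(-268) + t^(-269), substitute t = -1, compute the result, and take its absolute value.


Step 1: The polynomial has 539 terms with alternating signs, exponents from 269 down to -269.
Step 2: Substitute t = -1. The i-th term has coefficient (-1)^i and exponent (m-i),
  so its value is (-1)^i * (-1)^(m-i) = (-1)^m = -1 for every i.
Step 3: All 539 terms equal -1, so Delta(-1) = 539 * (-1) = -539
Step 4: |Delta(-1)| = 539

539


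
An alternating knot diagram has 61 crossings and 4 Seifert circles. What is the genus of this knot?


For alternating knots, g = (c - s + 1)/2.
= (61 - 4 + 1)/2
= 58/2 = 29

29


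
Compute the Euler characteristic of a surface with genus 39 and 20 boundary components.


chi = 2 - 2g - b
= 2 - 2*39 - 20
= 2 - 78 - 20 = -96

-96


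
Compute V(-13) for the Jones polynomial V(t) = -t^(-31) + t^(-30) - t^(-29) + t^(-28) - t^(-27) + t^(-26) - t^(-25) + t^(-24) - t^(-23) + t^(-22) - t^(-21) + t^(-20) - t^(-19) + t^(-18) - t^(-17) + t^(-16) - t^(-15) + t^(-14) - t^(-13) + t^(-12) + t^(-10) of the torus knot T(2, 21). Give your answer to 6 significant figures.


Substituting t = -13 into V(t) = -t^(-31) + t^(-30) - t^(-29) + t^(-28) - t^(-27) + t^(-26) - t^(-25) + t^(-24) - t^(-23) + t^(-22) - t^(-21) + t^(-20) - t^(-19) + t^(-18) - t^(-17) + t^(-16) - t^(-15) + t^(-14) - t^(-13) + t^(-12) + t^(-10):
  (-)t^(-31) = 2.936e-35
  (+)t^(-30) = 3.8168e-34
  (-)t^(-29) = 4.96184e-33
  (+)t^(-28) = 6.45039e-32
  (-)t^(-27) = 8.38551e-31
  (+)t^(-26) = 1.09012e-29
  (-)t^(-25) = 1.41715e-28
  (+)t^(-24) = 1.8423e-27
  (-)t^(-23) = 2.39499e-26
  (+)t^(-22) = 3.11348e-25
  (-)t^(-21) = 4.04753e-24
  (+)t^(-20) = 5.26178e-23
  (-)t^(-19) = 6.84032e-22
  (+)t^(-18) = 8.89241e-21
  (-)t^(-17) = 1.15601e-19
  (+)t^(-16) = 1.50282e-18
  (-)t^(-15) = 1.95366e-17
  (+)t^(-14) = 2.53976e-16
  (-)t^(-13) = 3.30169e-15
  (+)t^(-12) = 4.2922e-14
  (+)t^(-10) = 7.25382e-12
Sum = (2.936e-35) + (3.8168e-34) + (4.96184e-33) + (6.45039e-32) + (8.38551e-31) + (1.09012e-29) + (1.41715e-28) + (1.8423e-27) + (2.39499e-26) + (3.11348e-25) + (4.04753e-24) + (5.26178e-23) + (6.84032e-22) + (8.89241e-21) + (1.15601e-19) + (1.50282e-18) + (1.95366e-17) + (2.53976e-16) + (3.30169e-15) + (4.2922e-14) + (7.25382e-12)
= 7.300313843e-12
Rounded to 6 significant figures: 7.30031e-12

7.30031e-12
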